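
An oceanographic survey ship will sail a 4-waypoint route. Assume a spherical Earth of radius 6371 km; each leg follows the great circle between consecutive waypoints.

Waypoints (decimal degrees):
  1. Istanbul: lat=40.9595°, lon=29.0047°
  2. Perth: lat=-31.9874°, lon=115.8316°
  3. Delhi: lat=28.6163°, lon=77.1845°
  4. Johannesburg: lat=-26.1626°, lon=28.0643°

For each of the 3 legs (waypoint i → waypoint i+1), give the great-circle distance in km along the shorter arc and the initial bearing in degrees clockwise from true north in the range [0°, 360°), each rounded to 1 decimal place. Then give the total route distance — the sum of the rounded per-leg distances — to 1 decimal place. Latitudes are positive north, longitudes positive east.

Leg 1: φ1=0.7148781, φ2=-0.5582854, Δφ=-1.2731636, Δλ=1.5154153 rad; a=sin²(Δφ/2)+cosφ1·cosφ2·sin²(Δλ/2)=0.6558996143; c=2·atan2(√a, √(1-a))=1.887882402; dist=6371·c=12027.699 ≈ 12027.7 km; running total=12027.7 km
Leg 1 bearing: y=sinΔλ·cosφ2=0.84686426, x=cosφ1·sinφ2-sinφ1·cosφ2·cosΔλ=-0.43081570; θ=atan2(y, x)=116.9633° ≈ 117.0°
Leg 2: φ1=-0.5582854, φ2=0.4994487, Δφ=1.0577341, Δλ=-0.6745191 rad; a=sin²(Δφ/2)+cosφ1·cosφ2·sin²(Δλ/2)=0.3361026800; c=2·atan2(√a, √(1-a))=1.236828034; dist=6371·c=7879.831 ≈ 7879.8 km; running total=19907.5 km
Leg 2 bearing: y=sinΔλ·cosφ2=-0.54823447, x=cosφ1·sinφ2-sinφ1·cosφ2·cosΔλ=0.76940863; θ=atan2(y, x)=-35.4714° <0 so +360° → 324.5286° ≈ 324.5°
Leg 3: φ1=0.4994487, φ2=-0.4566235, Δφ=-0.9560722, Δλ=-0.8573092 rad; a=sin²(Δφ/2)+cosφ1·cosφ2·sin²(Δλ/2)=0.3477546634; c=2·atan2(√a, √(1-a))=1.261392661; dist=6371·c=8036.333 ≈ 8036.3 km; running total=27943.8 km
Leg 3 bearing: y=sinΔλ·cosφ2=-0.67862068, x=cosφ1·sinφ2-sinφ1·cosφ2·cosΔλ=-0.66840063; θ=atan2(y, x)=-134.5653° <0 so +360° → 225.4347° ≈ 225.4°

Leg 1: dist=12027.7 km, bearing=117.0°
Leg 2: dist=7879.8 km, bearing=324.5°
Leg 3: dist=8036.3 km, bearing=225.4°
Total: 27943.8 km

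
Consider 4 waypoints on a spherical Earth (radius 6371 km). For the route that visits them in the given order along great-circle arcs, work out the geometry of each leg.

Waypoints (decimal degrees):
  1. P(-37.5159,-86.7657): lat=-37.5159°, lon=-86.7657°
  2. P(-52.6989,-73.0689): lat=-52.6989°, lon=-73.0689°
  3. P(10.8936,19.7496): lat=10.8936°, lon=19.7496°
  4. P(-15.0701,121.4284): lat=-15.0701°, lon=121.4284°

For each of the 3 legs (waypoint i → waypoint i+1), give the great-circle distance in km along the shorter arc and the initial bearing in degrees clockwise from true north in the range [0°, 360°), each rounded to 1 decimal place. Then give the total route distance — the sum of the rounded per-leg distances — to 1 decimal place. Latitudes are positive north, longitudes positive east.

Leg 1: dist=1993.9 km, bearing=152.2°
Leg 2: dist=11158.0 km, bearing=85.6°
Leg 3: dist=11558.7 km, bearing=103.0°
Total: 24710.6 km

Leg 1: φ1=-0.6547760, φ2=-0.9197693, Δφ=-0.2649933, Δλ=0.2390543 rad; a=sin²(Δφ/2)+cosφ1·cosφ2·sin²(Δλ/2)=0.0242874786; c=2·atan2(√a, √(1-a))=0.312964492; dist=6371·c=1993.897 ≈ 1993.9 km; running total=1993.9 km
Leg 1 bearing: y=sinΔλ·cosφ2=0.14349190, x=cosφ1·sinφ2-sinφ1·cosφ2·cosΔλ=-0.27239762; θ=atan2(y, x)=152.2209° ≈ 152.2°
Leg 2: φ1=-0.9197693, φ2=0.1901292, Δφ=1.1098985, Δλ=1.6199884 rad; a=sin²(Δφ/2)+cosφ1·cosφ2·sin²(Δλ/2)=0.5897962789; c=2·atan2(√a, √(1-a))=1.751368586; dist=6371·c=11157.969 ≈ 11158.0 km; running total=13151.9 km
Leg 2 bearing: y=sinΔλ·cosφ2=0.98079194, x=cosφ1·sinφ2-sinφ1·cosφ2·cosΔλ=0.07611625; θ=atan2(y, x)=85.5623° ≈ 85.6°
Leg 3: φ1=0.1901292, φ2=-0.2630229, Δφ=-0.4531521, Δλ=1.7746298 rad; a=sin²(Δφ/2)+cosφ1·cosφ2·sin²(Δλ/2)=0.6205386931; c=2·atan2(√a, √(1-a))=1.814272153; dist=6371·c=11558.728 ≈ 11558.7 km; running total=24710.6 km
Leg 3 bearing: y=sinΔλ·cosφ2=0.94561820, x=cosφ1·sinφ2-sinφ1·cosφ2·cosΔλ=-0.21837561; θ=atan2(y, x)=103.0036° ≈ 103.0°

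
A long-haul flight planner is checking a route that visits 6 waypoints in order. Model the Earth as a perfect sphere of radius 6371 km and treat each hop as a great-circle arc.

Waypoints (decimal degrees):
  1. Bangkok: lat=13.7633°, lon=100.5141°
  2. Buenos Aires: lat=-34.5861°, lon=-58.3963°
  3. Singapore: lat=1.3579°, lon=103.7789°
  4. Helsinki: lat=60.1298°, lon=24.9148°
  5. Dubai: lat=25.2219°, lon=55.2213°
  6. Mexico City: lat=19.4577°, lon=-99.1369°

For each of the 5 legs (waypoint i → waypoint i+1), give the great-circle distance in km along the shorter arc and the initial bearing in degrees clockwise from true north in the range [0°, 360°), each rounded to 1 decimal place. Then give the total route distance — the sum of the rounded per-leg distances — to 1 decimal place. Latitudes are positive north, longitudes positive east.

Leg 1: dist=16877.0 km, bearing=218.8°
Leg 2: dist=15883.4 km, bearing=149.6°
Leg 3: dist=9262.3 km, bearing=330.5°
Leg 4: dist=4522.1 km, bearing=135.5°
Leg 5: dist=14325.5 km, bearing=328.4°
Total: 60870.3 km

Leg 1: φ1=0.2402149, φ2=-0.6036413, Δφ=-0.8438562, Δλ=-2.7735097 rad; a=sin²(Δφ/2)+cosφ1·cosφ2·sin²(Δλ/2)=0.9405619051; c=2·atan2(√a, √(1-a))=2.649029786; dist=6371·c=16876.969 ≈ 16877.0 km; running total=16877.0 km
Leg 1 bearing: y=sinΔλ·cosφ2=-0.29623663, x=cosφ1·sinφ2-sinφ1·cosφ2·cosΔλ=-0.36859828; θ=atan2(y, x)=-141.2117° <0 so +360° → 218.7883° ≈ 218.8°
Leg 2: φ1=-0.6036413, φ2=0.0236998, Δφ=0.6273411, Δλ=2.8304912 rad; a=sin²(Δφ/2)+cosφ1·cosφ2·sin²(Δλ/2)=0.8984930853; c=2·atan2(√a, √(1-a))=2.493085184; dist=6371·c=15883.446 ≈ 15883.4 km; running total=32760.4 km
Leg 2 bearing: y=sinΔλ·cosφ2=0.30602143, x=cosφ1·sinφ2-sinφ1·cosφ2·cosΔλ=-0.52073403; θ=atan2(y, x)=149.5584° ≈ 149.6°
Leg 3: φ1=0.0236998, φ2=1.0494630, Δφ=1.0257632, Δλ=-1.3764382 rad; a=sin²(Δφ/2)+cosφ1·cosφ2·sin²(Δλ/2)=0.4416441350; c=2·atan2(√a, √(1-a))=1.453817992; dist=6371·c=9262.274 ≈ 9262.3 km; running total=42022.7 km
Leg 3 bearing: y=sinΔλ·cosφ2=-0.48865968, x=cosφ1·sinφ2-sinφ1·cosφ2·cosΔλ=0.86463292; θ=atan2(y, x)=-29.4736° <0 so +360° → 330.5264° ≈ 330.5°
Leg 4: φ1=1.0494630, φ2=0.4402052, Δφ=-0.6092578, Δλ=0.5289482 rad; a=sin²(Δφ/2)+cosφ1·cosφ2·sin²(Δλ/2)=0.1207503879; c=2·atan2(√a, √(1-a))=0.709789264; dist=6371·c=4522.067 ≈ 4522.1 km; running total=46544.8 km
Leg 4 bearing: y=sinΔλ·cosφ2=0.45651671, x=cosφ1·sinφ2-sinφ1·cosφ2·cosΔλ=-0.46504991; θ=atan2(y, x)=135.5305° ≈ 135.5°
Leg 5: φ1=0.4402052, φ2=0.3396009, Δφ=-0.1006043, Δλ=-2.6940588 rad; a=sin²(Δφ/2)+cosφ1·cosφ2·sin²(Δλ/2)=0.8135221204; c=2·atan2(√a, √(1-a))=2.248549338; dist=6371·c=14325.508 ≈ 14325.5 km; running total=60870.3 km
Leg 5 bearing: y=sinΔλ·cosφ2=-0.40802857, x=cosφ1·sinφ2-sinφ1·cosφ2·cosΔλ=0.66357231; θ=atan2(y, x)=-31.5872° <0 so +360° → 328.4128° ≈ 328.4°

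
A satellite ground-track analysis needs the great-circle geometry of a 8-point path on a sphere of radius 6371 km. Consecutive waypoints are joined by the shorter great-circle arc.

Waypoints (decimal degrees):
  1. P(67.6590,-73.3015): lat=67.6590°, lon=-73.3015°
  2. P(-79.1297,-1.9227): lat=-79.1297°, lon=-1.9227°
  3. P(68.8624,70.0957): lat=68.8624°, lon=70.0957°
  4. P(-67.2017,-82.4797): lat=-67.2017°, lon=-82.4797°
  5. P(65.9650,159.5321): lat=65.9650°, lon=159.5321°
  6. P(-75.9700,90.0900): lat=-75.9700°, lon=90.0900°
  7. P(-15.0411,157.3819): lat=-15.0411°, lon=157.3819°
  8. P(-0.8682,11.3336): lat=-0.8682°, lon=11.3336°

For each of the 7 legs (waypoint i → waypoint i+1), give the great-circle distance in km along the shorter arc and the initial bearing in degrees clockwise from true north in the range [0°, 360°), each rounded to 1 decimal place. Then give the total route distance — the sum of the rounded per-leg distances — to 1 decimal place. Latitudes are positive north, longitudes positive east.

Leg 1: φ1=1.1808723, φ2=-1.3810738, Δφ=-2.5619461, Δλ=1.2457951 rad; a=sin²(Δφ/2)+cosφ1·cosφ2·sin²(Δλ/2)=0.9427258233; c=2·atan2(√a, √(1-a))=2.658261284; dist=6371·c=16935.783 ≈ 16935.8 km; running total=16935.8 km
Leg 1 bearing: y=sinΔλ·cosφ2=0.17871397, x=cosφ1·sinφ2-sinφ1·cosφ2·cosΔλ=-0.42899499; θ=atan2(y, x)=157.3840° ≈ 157.4°
Leg 2: φ1=-1.3810738, φ2=1.2018756, Δφ=2.5829494, Δλ=1.2569582 rad; a=sin²(Δφ/2)+cosφ1·cosφ2·sin²(Δλ/2)=0.9474933752; c=2·atan2(√a, √(1-a))=2.679197827; dist=6371·c=17069.169 ≈ 17069.2 km; running total=34005.0 km
Leg 2 bearing: y=sinΔλ·cosφ2=0.34299528, x=cosφ1·sinφ2-sinφ1·cosφ2·cosΔλ=0.28522439; θ=atan2(y, x)=50.2541° ≈ 50.3°
Leg 3: φ1=1.2018756, φ2=-1.1728909, Δφ=-2.3747665, Δλ=-2.6629431 rad; a=sin²(Δφ/2)+cosφ1·cosφ2·sin²(Δλ/2)=0.9919383010; c=2·atan2(√a, √(1-a))=2.961776566; dist=6371·c=18869.479 ≈ 18869.5 km; running total=52874.5 km
Leg 3 bearing: y=sinΔλ·cosφ2=-0.17846969, x=cosφ1·sinφ2-sinφ1·cosφ2·cosΔλ=-0.01163623; θ=atan2(y, x)=-93.7304° <0 so +360° → 266.2696° ≈ 266.3°
Leg 4: φ1=-1.1728909, φ2=1.1513064, Δφ=2.3241974, Δλ=4.2239027 rad; a=sin²(Δφ/2)+cosφ1·cosφ2·sin²(Δλ/2)=0.9580046860; c=2·atan2(√a, √(1-a))=2.728813216; dist=6371·c=17385.269 ≈ 17385.3 km; running total=70259.8 km
Leg 4 bearing: y=sinΔλ·cosφ2=-0.35965918, x=cosφ1·sinφ2-sinφ1·cosφ2·cosΔλ=0.17768541; θ=atan2(y, x)=-63.7089° <0 so +360° → 296.2911° ≈ 296.3°
Leg 5: φ1=1.1513064, φ2=-1.3259266, Δφ=-2.4772331, Δλ=-1.2119933 rad; a=sin²(Δφ/2)+cosφ1·cosφ2·sin²(Δλ/2)=0.9256895686; c=2·atan2(√a, √(1-a))=2.589405215; dist=6371·c=16497.101 ≈ 16497.1 km; running total=86756.9 km
Leg 5 bearing: y=sinΔλ·cosφ2=-0.22699144, x=cosφ1·sinφ2-sinφ1·cosφ2·cosΔλ=-0.47289370; θ=atan2(y, x)=-154.3588° <0 so +360° → 205.6412° ≈ 205.6°
Leg 6: φ1=-1.3259266, φ2=-0.2625167, Δφ=1.0634099, Δλ=1.1744652 rad; a=sin²(Δφ/2)+cosφ1·cosφ2·sin²(Δλ/2)=0.3289245798; c=2·atan2(√a, √(1-a))=1.221591388; dist=6371·c=7782.759 ≈ 7782.8 km; running total=94539.7 km
Leg 6 bearing: y=sinΔλ·cosφ2=0.89087916, x=cosφ1·sinφ2-sinφ1·cosφ2·cosΔλ=0.29877603; θ=atan2(y, x)=71.4600° ≈ 71.5°
Leg 7: φ1=-0.2625167, φ2=-0.0151529, Δφ=0.2473638, Δλ=-2.5490237 rad; a=sin²(Δφ/2)+cosφ1·cosφ2·sin²(Δλ/2)=0.8985327262; c=2·atan2(√a, √(1-a))=2.493216457; dist=6371·c=15884.282 ≈ 15884.3 km; running total=110424.0 km
Leg 7 bearing: y=sinΔλ·cosφ2=-0.55842971, x=cosφ1·sinφ2-sinφ1·cosφ2·cosΔλ=-0.22987588; θ=atan2(y, x)=-112.3744° <0 so +360° → 247.6256° ≈ 247.6°

Leg 1: dist=16935.8 km, bearing=157.4°
Leg 2: dist=17069.2 km, bearing=50.3°
Leg 3: dist=18869.5 km, bearing=266.3°
Leg 4: dist=17385.3 km, bearing=296.3°
Leg 5: dist=16497.1 km, bearing=205.6°
Leg 6: dist=7782.8 km, bearing=71.5°
Leg 7: dist=15884.3 km, bearing=247.6°
Total: 110424.0 km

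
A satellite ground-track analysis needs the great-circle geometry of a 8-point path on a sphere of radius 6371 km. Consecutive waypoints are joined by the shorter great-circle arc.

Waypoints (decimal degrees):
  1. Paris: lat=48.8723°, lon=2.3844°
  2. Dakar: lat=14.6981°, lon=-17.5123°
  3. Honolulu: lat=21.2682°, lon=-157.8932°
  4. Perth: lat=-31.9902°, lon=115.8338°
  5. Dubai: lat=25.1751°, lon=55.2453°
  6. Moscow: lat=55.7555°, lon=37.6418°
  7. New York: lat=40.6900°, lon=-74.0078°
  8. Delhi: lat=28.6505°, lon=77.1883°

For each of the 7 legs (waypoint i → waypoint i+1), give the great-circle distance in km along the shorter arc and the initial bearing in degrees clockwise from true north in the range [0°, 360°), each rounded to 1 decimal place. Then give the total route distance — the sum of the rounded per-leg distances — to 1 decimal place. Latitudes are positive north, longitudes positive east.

Leg 1: dist=4211.5 km, bearing=212.4°
Leg 2: dist=14125.7 km, bearing=311.9°
Leg 3: dist=10907.5 km, bearing=238.7°
Leg 4: dist=9038.1 km, bearing=307.1°
Leg 5: dist=3688.1 km, bearing=341.9°
Leg 6: dist=7513.6 km, bearing=310.3°
Leg 7: dist=11752.5 km, bearing=26.1°
Total: 61237.0 km

Leg 1: φ1=0.8529825, φ2=0.2565302, Δφ=-0.5964523, Δλ=-0.3472629 rad; a=sin²(Δφ/2)+cosφ1·cosφ2·sin²(Δλ/2)=0.1053217836; c=2·atan2(√a, √(1-a))=0.661036303; dist=6371·c=4211.462 ≈ 4211.5 km; running total=4211.5 km
Leg 1 bearing: y=sinΔλ·cosφ2=-0.32918864, x=cosφ1·sinφ2-sinφ1·cosφ2·cosΔλ=-0.51821932; θ=atan2(y, x)=-147.5750° <0 so +360° → 212.4250° ≈ 212.4°
Leg 2: φ1=0.2565302, φ2=0.3712001, Δφ=0.1146699, Δλ=-2.4501089 rad; a=sin²(Δφ/2)+cosφ1·cosφ2·sin²(Δλ/2)=0.8011560941; c=2·atan2(√a, √(1-a))=2.217190814; dist=6371·c=14125.723 ≈ 14125.7 km; running total=18337.2 km
Leg 2 bearing: y=sinΔλ·cosφ2=-0.59425009, x=cosφ1·sinφ2-sinφ1·cosφ2·cosΔλ=0.53299799; θ=atan2(y, x)=-48.1103° <0 so +360° → 311.8897° ≈ 311.9°
Leg 3: φ1=0.3712001, φ2=-0.5583343, Δφ=-0.9295344, Δλ=4.7774374 rad; a=sin²(Δφ/2)+cosφ1·cosφ2·sin²(Δλ/2)=0.5703954024; c=2·atan2(√a, √(1-a))=1.712056457; dist=6371·c=10907.512 ≈ 10907.5 km; running total=29244.7 km
Leg 3 bearing: y=sinΔλ·cosφ2=-0.84634499, x=cosφ1·sinφ2-sinφ1·cosφ2·cosΔλ=-0.51369067; θ=atan2(y, x)=-121.2557° <0 so +360° → 238.7443° ≈ 238.7°
Leg 4: φ1=-0.5583343, φ2=0.4393884, Δφ=0.9977227, Δλ=-1.0574688 rad; a=sin²(Δφ/2)+cosφ1·cosφ2·sin²(Δλ/2)=0.4242092623; c=2·atan2(√a, √(1-a))=1.418628286; dist=6371·c=9038.081 ≈ 9038.1 km; running total=38282.8 km
Leg 4 bearing: y=sinΔλ·cosφ2=-0.78836977, x=cosφ1·sinφ2-sinφ1·cosφ2·cosΔλ=0.59623499; θ=atan2(y, x)=-52.9002° <0 so +360° → 307.0998° ≈ 307.1°
Leg 5: φ1=0.4393884, φ2=0.9731171, Δφ=0.5337287, Δλ=-0.3072390 rad; a=sin²(Δφ/2)+cosφ1·cosφ2·sin²(Δλ/2)=0.0814660218; c=2·atan2(√a, √(1-a))=0.578894542; dist=6371·c=3688.137 ≈ 3688.1 km; running total=41970.9 km
Leg 5 bearing: y=sinΔλ·cosφ2=-0.17018404, x=cosφ1·sinφ2-sinφ1·cosφ2·cosΔλ=0.51995637; θ=atan2(y, x)=-18.1235° <0 so +360° → 341.8765° ≈ 341.9°
Leg 6: φ1=0.9731171, φ2=0.7101745, Δφ=-0.2629426, Δλ=-1.9486531 rad; a=sin²(Δφ/2)+cosφ1·cosφ2·sin²(Δλ/2)=0.3092365681; c=2·atan2(√a, √(1-a))=1.179348782; dist=6371·c=7513.631 ≈ 7513.6 km; running total=49484.5 km
Leg 6 bearing: y=sinΔλ·cosφ2=-0.70475939, x=cosφ1·sinφ2-sinφ1·cosφ2·cosΔλ=0.59812328; θ=atan2(y, x)=-49.6790° <0 so +360° → 310.3210° ≈ 310.3°
Leg 7: φ1=0.7101745, φ2=0.5000456, Δφ=-0.2101289, Δλ=2.6388698 rad; a=sin²(Δφ/2)+cosφ1·cosφ2·sin²(Δλ/2)=0.6352425432; c=2·atan2(√a, √(1-a))=1.844693191; dist=6371·c=11752.540 ≈ 11752.5 km; running total=61237.0 km
Leg 7 bearing: y=sinΔλ·cosφ2=0.42282044, x=cosφ1·sinφ2-sinφ1·cosφ2·cosΔλ=0.86490502; θ=atan2(y, x)=26.0523° ≈ 26.1°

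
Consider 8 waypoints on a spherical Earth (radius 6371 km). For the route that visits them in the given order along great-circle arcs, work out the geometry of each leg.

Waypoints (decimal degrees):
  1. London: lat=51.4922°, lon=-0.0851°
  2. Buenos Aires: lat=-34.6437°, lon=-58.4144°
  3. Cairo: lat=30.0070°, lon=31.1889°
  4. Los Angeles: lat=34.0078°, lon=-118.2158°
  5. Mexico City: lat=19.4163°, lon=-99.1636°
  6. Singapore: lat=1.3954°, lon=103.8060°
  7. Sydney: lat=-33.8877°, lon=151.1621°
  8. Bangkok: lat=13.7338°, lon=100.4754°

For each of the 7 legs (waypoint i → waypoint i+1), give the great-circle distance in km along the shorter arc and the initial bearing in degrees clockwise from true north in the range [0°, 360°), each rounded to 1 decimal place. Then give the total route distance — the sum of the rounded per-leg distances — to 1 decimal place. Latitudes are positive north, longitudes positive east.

Leg 1: dist=11134.1 km, bearing=225.3°
Leg 2: dist=11811.4 km, bearing=64.4°
Leg 3: dist=12205.6 km, bearing=333.4°
Leg 4: dist=2484.5 km, bearing=125.9°
Leg 5: dist=16603.2 km, bearing=310.1°
Leg 6: dist=6307.8 km, bearing=133.1°
Leg 7: dist=7534.3 km, bearing=305.7°
Total: 68080.9 km

Leg 1: φ1=0.8987084, φ2=-0.6046466, Δφ=-1.5033551, Δλ=-1.0180383 rad; a=sin²(Δφ/2)+cosφ1·cosφ2·sin²(Δλ/2)=0.5879507529; c=2·atan2(√a, √(1-a))=1.747617805; dist=6371·c=11134.073 ≈ 11134.1 km; running total=11134.1 km
Leg 1 bearing: y=sinΔλ·cosφ2=-0.70018586, x=cosφ1·sinφ2-sinφ1·cosφ2·cosΔλ=-0.69195262; θ=atan2(y, x)=-134.6612° <0 so +360° → 225.3388° ≈ 225.3°
Leg 2: φ1=-0.6046466, φ2=0.5237209, Δφ=1.1283676, Δλ=1.5638726 rad; a=sin²(Δφ/2)+cosφ1·cosφ2·sin²(Δλ/2)=0.6396816021; c=2·atan2(√a, √(1-a))=1.853927171; dist=6371·c=11811.370 ≈ 11811.4 km; running total=22945.5 km
Leg 2 bearing: y=sinΔλ·cosφ2=0.86594355, x=cosφ1·sinφ2-sinφ1·cosφ2·cosΔλ=0.41484691; θ=atan2(y, x)=64.4024° ≈ 64.4°
Leg 3: φ1=0.5237209, φ2=0.5935481, Δφ=0.0698271, Δλ=-2.6076039 rad; a=sin²(Δφ/2)+cosφ1·cosφ2·sin²(Δλ/2)=0.6691012304; c=2·atan2(√a, √(1-a))=1.915802473; dist=6371·c=12205.578 ≈ 12205.6 km; running total=35151.1 km
Leg 3 bearing: y=sinΔλ·cosφ2=-0.42191717, x=cosφ1·sinφ2-sinφ1·cosφ2·cosΔλ=0.84119260; θ=atan2(y, x)=-26.6370° <0 so +360° → 333.3630° ≈ 333.4°
Leg 4: φ1=0.5935481, φ2=0.3388784, Δφ=-0.2546697, Δλ=0.3325236 rad; a=sin²(Δφ/2)+cosφ1·cosφ2·sin²(Δλ/2)=0.0375400720; c=2·atan2(√a, √(1-a))=0.389971602; dist=6371·c=2484.509 ≈ 2484.5 km; running total=37635.6 km
Leg 4 bearing: y=sinΔλ·cosφ2=0.30786479, x=cosφ1·sinφ2-sinφ1·cosφ2·cosΔλ=-0.22303034; θ=atan2(y, x)=125.9212° ≈ 125.9°
Leg 5: φ1=0.3388784, φ2=0.0243543, Δφ=-0.3145240, Δλ=3.5424878 rad; a=sin²(Δφ/2)+cosφ1·cosφ2·sin²(Δλ/2)=0.9299983059; c=2·atan2(√a, √(1-a))=2.606059360; dist=6371·c=16603.204 ≈ 16603.2 km; running total=54238.8 km
Leg 5 bearing: y=sinΔλ·cosφ2=-0.39012694, x=cosφ1·sinφ2-sinφ1·cosφ2·cosΔλ=0.32894801; θ=atan2(y, x)=-49.8630° <0 so +360° → 310.1370° ≈ 310.1°
Leg 6: φ1=0.0243543, φ2=-0.5914519, Δφ=-0.6158063, Δλ=0.8265199 rad; a=sin²(Δφ/2)+cosφ1·cosφ2·sin²(Δλ/2)=0.2256900818; c=2·atan2(√a, √(1-a))=0.990083756; dist=6371·c=6307.824 ≈ 6307.8 km; running total=60546.6 km
Leg 6 bearing: y=sinΔλ·cosφ2=0.61062704, x=cosφ1·sinφ2-sinφ1·cosφ2·cosΔλ=-0.57109622; θ=atan2(y, x)=133.0841° ≈ 133.1°
Leg 7: φ1=-0.5914519, φ2=0.2397000, Δφ=0.8311520, Δλ=-0.8846498 rad; a=sin²(Δφ/2)+cosφ1·cosφ2·sin²(Δλ/2)=0.3107354067; c=2·atan2(√a, √(1-a))=1.182589604; dist=6371·c=7534.278 ≈ 7534.3 km; running total=68080.9 km
Leg 7 bearing: y=sinΔλ·cosφ2=-0.75157268, x=cosφ1·sinφ2-sinφ1·cosφ2·cosΔλ=0.54023528; θ=atan2(y, x)=-54.2912° <0 so +360° → 305.7088° ≈ 305.7°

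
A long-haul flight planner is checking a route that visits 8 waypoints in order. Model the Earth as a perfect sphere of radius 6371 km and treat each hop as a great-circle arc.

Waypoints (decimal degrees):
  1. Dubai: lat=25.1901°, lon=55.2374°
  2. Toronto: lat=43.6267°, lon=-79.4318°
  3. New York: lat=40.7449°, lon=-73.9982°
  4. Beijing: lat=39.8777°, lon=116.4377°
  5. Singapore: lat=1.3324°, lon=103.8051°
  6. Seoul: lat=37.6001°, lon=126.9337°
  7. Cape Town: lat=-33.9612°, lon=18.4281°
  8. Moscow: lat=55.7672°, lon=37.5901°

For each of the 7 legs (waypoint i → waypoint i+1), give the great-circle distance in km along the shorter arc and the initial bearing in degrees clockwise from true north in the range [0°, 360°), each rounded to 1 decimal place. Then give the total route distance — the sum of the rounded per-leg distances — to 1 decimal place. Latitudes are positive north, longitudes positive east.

Leg 1: φ1=0.4396502, φ2=0.7614296, Δφ=0.3217794, Δλ=-2.3504209 rad; a=sin²(Δφ/2)+cosφ1·cosφ2·sin²(Δλ/2)=0.5834103027; c=2·atan2(√a, √(1-a))=1.738400530; dist=6371·c=11075.3498 ≈ 11075.3 km; running total=11075.3 km
Leg 1 bearing: y=sinΔλ·cosφ2=-0.51478612, x=cosφ1·sinφ2-sinφ1·cosφ2·cosΔλ=0.84093171; θ=atan2(y, x)=-31.4734° <0 so +360° → 328.5266° ≈ 328.5°
Leg 2: φ1=0.7614296, φ2=0.7111327, Δφ=-0.0502969, Δλ=0.0948342 rad; a=sin²(Δφ/2)+cosφ1·cosφ2·sin²(Δλ/2)=0.0018644130; c=2·atan2(√a, √(1-a))=0.086384554; dist=6371·c=550.356 ≈ 550.4 km; running total=11625.7 km
Leg 2 bearing: y=sinΔλ·cosφ2=0.07174094, x=cosφ1·sinφ2-sinφ1·cosφ2·cosΔλ=-0.04792687; θ=atan2(y, x)=123.7451° ≈ 123.7°
Leg 3: φ1=0.7111327, φ2=0.6959972, Δφ=-0.0151355, Δλ=3.3237335 rad; a=sin²(Δφ/2)+cosφ1·cosφ2·sin²(Δλ/2)=0.5766595986; c=2·atan2(√a, √(1-a))=1.724722642; dist=6371·c=10988.208 ≈ 10988.2 km; running total=22613.9 km
Leg 3 bearing: y=sinΔλ·cosφ2=-0.13900597, x=cosφ1·sinφ2-sinφ1·cosφ2·cosΔλ=0.97835094; θ=atan2(y, x)=-8.0866° <0 so +360° → 351.9134° ≈ 351.9°
Leg 4: φ1=0.6959972, φ2=0.0232548, Δφ=-0.6727424, Δλ=-0.2204805 rad; a=sin²(Δφ/2)+cosφ1·cosφ2·sin²(Δλ/2)=0.1182282250; c=2·atan2(√a, √(1-a))=0.702013431; dist=6371·c=4472.528 ≈ 4472.5 km; running total=27086.4 km
Leg 4 bearing: y=sinΔλ·cosφ2=-0.21863935, x=cosφ1·sinφ2-sinφ1·cosφ2·cosΔλ=-0.60761672; θ=atan2(y, x)=-160.2097° <0 so +360° → 199.7903° ≈ 199.8°
Leg 5: φ1=0.0232548, φ2=0.6562455, Δφ=0.6329908, Δλ=0.4036702 rad; a=sin²(Δφ/2)+cosφ1·cosφ2·sin²(Δλ/2)=0.1287003254; c=2·atan2(√a, √(1-a))=0.733853119; dist=6371·c=4675.378 ≈ 4675.4 km; running total=31761.8 km
Leg 5 bearing: y=sinΔλ·cosφ2=0.31120795, x=cosφ1·sinφ2-sinφ1·cosφ2·cosΔλ=0.59303947; θ=atan2(y, x)=27.6890° ≈ 27.7°
Leg 6: φ1=0.6562455, φ2=-0.5927348, Δφ=-1.2489803, Δλ=-1.8937800 rad; a=sin²(Δφ/2)+cosφ1·cosφ2·sin²(Δλ/2)=0.7747102464; c=2·atan2(√a, √(1-a))=2.152466839; dist=6371·c=13713.366 ≈ 13713.4 km; running total=45475.2 km
Leg 6 bearing: y=sinΔλ·cosφ2=-0.78652914, x=cosφ1·sinφ2-sinφ1·cosφ2·cosΔλ=-0.28197345; θ=atan2(y, x)=-109.7229° <0 so +360° → 250.2771° ≈ 250.3°
Leg 7: φ1=-0.5927348, φ2=0.9733213, Δφ=1.5660560, Δλ=0.3344400 rad; a=sin²(Δφ/2)+cosφ1·cosφ2·sin²(Δλ/2)=0.5105558305; c=2·atan2(√a, √(1-a))=1.591909556; dist=6371·c=10142.056 ≈ 10142.1 km; running total=55617.3 km
Leg 7 bearing: y=sinΔλ·cosφ2=0.18465377, x=cosφ1·sinφ2-sinφ1·cosφ2·cosΔλ=0.98257686; θ=atan2(y, x)=10.6433° ≈ 10.6°

Leg 1: dist=11075.3 km, bearing=328.5°
Leg 2: dist=550.4 km, bearing=123.7°
Leg 3: dist=10988.2 km, bearing=351.9°
Leg 4: dist=4472.5 km, bearing=199.8°
Leg 5: dist=4675.4 km, bearing=27.7°
Leg 6: dist=13713.4 km, bearing=250.3°
Leg 7: dist=10142.1 km, bearing=10.6°
Total: 55617.3 km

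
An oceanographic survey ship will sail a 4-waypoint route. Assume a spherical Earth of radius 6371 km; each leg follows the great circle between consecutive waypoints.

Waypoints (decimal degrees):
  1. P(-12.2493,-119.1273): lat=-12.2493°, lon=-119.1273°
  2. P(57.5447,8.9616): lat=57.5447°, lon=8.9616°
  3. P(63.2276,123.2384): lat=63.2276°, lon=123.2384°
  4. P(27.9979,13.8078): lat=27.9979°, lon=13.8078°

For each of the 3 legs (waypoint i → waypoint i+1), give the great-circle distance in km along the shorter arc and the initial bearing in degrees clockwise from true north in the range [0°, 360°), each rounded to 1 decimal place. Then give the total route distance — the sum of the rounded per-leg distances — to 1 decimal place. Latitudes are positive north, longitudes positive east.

Leg 1: dist=13362.1 km, bearing=29.2°
Leg 2: dist=5466.2 km, bearing=32.9°
Leg 3: dist=8154.3 km, bearing=299.6°
Total: 26982.6 km

Leg 1: φ1=-0.2137906, φ2=1.0043445, Δφ=1.2181351, Δλ=2.2355730 rad; a=sin²(Δφ/2)+cosφ1·cosφ2·sin²(Δλ/2)=0.7512680929; c=2·atan2(√a, √(1-a))=2.097326122; dist=6371·c=13362.065 ≈ 13362.1 km; running total=13362.1 km
Leg 1 bearing: y=sinΔλ·cosφ2=0.42236610, x=cosφ1·sinφ2-sinφ1·cosφ2·cosΔλ=0.75436348; θ=atan2(y, x)=29.2443° ≈ 29.2°
Leg 2: φ1=1.0043445, φ2=1.1035298, Δφ=0.0991853, Δλ=1.9945064 rad; a=sin²(Δφ/2)+cosφ1·cosφ2·sin²(Δλ/2)=0.1730146554; c=2·atan2(√a, √(1-a))=0.857975094; dist=6371·c=5466.159 ≈ 5466.2 km; running total=18828.3 km
Leg 2 bearing: y=sinΔλ·cosφ2=0.41061437, x=cosφ1·sinφ2-sinφ1·cosφ2·cosΔλ=0.63538821; θ=atan2(y, x)=32.8722° ≈ 32.9°
Leg 3: φ1=1.1035298, φ2=0.4886555, Δφ=-0.6148743, Δλ=-1.9099243 rad; a=sin²(Δφ/2)+cosφ1·cosφ2·sin²(Δλ/2)=0.3565969344; c=2·atan2(√a, √(1-a))=1.279905093; dist=6371·c=8154.275 ≈ 8154.3 km; running total=26982.6 km
Leg 3 bearing: y=sinΔλ·cosφ2=-0.83267565, x=cosφ1·sinφ2-sinφ1·cosφ2·cosΔλ=0.47370192; θ=atan2(y, x)=-60.3648° <0 so +360° → 299.6352° ≈ 299.6°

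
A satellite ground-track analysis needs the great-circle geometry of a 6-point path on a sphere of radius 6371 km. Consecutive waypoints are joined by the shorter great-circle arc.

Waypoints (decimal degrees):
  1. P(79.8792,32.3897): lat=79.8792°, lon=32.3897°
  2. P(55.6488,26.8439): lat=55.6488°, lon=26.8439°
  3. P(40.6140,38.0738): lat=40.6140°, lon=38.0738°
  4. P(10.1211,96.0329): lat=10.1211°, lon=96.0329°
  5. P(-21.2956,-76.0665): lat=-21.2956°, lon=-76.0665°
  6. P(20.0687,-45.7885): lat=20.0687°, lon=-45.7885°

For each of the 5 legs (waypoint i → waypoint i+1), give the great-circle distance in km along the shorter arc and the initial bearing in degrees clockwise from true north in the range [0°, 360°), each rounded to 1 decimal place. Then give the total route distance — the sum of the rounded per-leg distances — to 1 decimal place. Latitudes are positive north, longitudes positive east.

Leg 1: dist=2701.5 km, bearing=187.6°
Leg 2: dist=1862.6 km, bearing=149.1°
Leg 3: dist=6591.6 km, bearing=103.9°
Leg 4: dist=18513.0 km, bearing=213.2°
Leg 5: dist=5656.0 km, bearing=37.6°
Total: 35324.7 km

Leg 1: φ1=1.3941550, φ2=0.9712548, Δφ=-0.4229003, Δλ=-0.0967925 rad; a=sin²(Δφ/2)+cosφ1·cosφ2·sin²(Δλ/2)=0.0442808133; c=2·atan2(√a, √(1-a))=0.424029713; dist=6371·c=2701.493 ≈ 2701.5 km; running total=2701.5 km
Leg 1 bearing: y=sinΔλ·cosφ2=-0.05453127, x=cosφ1·sinφ2-sinφ1·cosφ2·cosΔλ=-0.40780686; θ=atan2(y, x)=-172.3837° <0 so +360° → 187.6163° ≈ 187.6°
Leg 2: φ1=0.9712548, φ2=0.7088480, Δφ=-0.2624068, Δλ=0.1959987 rad; a=sin²(Δφ/2)+cosφ1·cosφ2·sin²(Δλ/2)=0.0212163453; c=2·atan2(√a, √(1-a))=0.292356707; dist=6371·c=1862.605 ≈ 1862.6 km; running total=4564.1 km
Leg 2 bearing: y=sinΔλ·cosφ2=0.14783426, x=cosφ1·sinφ2-sinφ1·cosφ2·cosΔλ=-0.24740630; θ=atan2(y, x)=149.1401° ≈ 149.1°
Leg 3: φ1=0.7088480, φ2=0.1766465, Δφ=-0.5322015, Δλ=1.0115771 rad; a=sin²(Δφ/2)+cosφ1·cosφ2·sin²(Δλ/2)=0.2445733491; c=2·atan2(√a, √(1-a))=1.034619234; dist=6371·c=6591.559 ≈ 6591.6 km; running total=11155.7 km
Leg 3 bearing: y=sinΔλ·cosφ2=0.83447862, x=cosφ1·sinφ2-sinφ1·cosφ2·cosΔλ=-0.20657768; θ=atan2(y, x)=103.9042° ≈ 103.9°
Leg 4: φ1=0.1766465, φ2=-0.3716783, Δφ=-0.5483249, Δλ=-3.0037012 rad; a=sin²(Δφ/2)+cosφ1·cosφ2·sin²(Δλ/2)=0.9861676358; c=2·atan2(√a, √(1-a))=2.905824827; dist=6371·c=18513.010 ≈ 18513.0 km; running total=29668.7 km
Leg 4 bearing: y=sinΔλ·cosφ2=-0.12806938, x=cosφ1·sinφ2-sinφ1·cosφ2·cosΔλ=-0.19535187; θ=atan2(y, x)=-146.7518° <0 so +360° → 213.2482° ≈ 213.2°
Leg 5: φ1=-0.3716783, φ2=0.3502649, Δφ=0.7219432, Δλ=0.5284508 rad; a=sin²(Δφ/2)+cosφ1·cosφ2·sin²(Δλ/2)=0.1844282485; c=2·atan2(√a, √(1-a))=0.887769777; dist=6371·c=5655.981 ≈ 5656.0 km; running total=35324.7 km
Leg 5 bearing: y=sinΔλ·cosφ2=0.47358221, x=cosφ1·sinφ2-sinφ1·cosφ2·cosΔλ=0.61431081; θ=atan2(y, x)=37.6292° ≈ 37.6°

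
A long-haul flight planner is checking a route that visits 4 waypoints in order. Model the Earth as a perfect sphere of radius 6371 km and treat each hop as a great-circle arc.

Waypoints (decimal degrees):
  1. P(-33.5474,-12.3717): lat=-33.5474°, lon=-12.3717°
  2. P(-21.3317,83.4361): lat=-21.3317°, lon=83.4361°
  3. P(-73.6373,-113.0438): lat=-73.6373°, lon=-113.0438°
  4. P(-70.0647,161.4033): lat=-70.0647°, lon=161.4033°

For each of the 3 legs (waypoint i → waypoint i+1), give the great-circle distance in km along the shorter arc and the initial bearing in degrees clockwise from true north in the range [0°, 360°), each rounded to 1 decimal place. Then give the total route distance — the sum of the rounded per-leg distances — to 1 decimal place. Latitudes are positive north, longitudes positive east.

Leg 1: dist=9225.3 km, bearing=111.0°
Leg 2: dist=9386.0 km, bearing=175.4°
Leg 3: dist=2732.1 km, bearing=234.8°
Total: 21343.4 km

Leg 1: φ1=-0.5855126, φ2=-0.3723084, Δφ=0.2132042, Δλ=1.6721616 rad; a=sin²(Δφ/2)+cosφ1·cosφ2·sin²(Δλ/2)=0.4387655560; c=2·atan2(√a, √(1-a))=1.448019210; dist=6371·c=9225.330 ≈ 9225.3 km; running total=9225.3 km
Leg 1 bearing: y=sinΔλ·cosφ2=0.92670872, x=cosφ1·sinφ2-sinφ1·cosφ2·cosΔλ=-0.35526374; θ=atan2(y, x)=110.9749° ≈ 111.0°
Leg 2: φ1=-0.3723084, φ2=-1.2852133, Δφ=-0.9129049, Δλ=-3.4292212 rad; a=sin²(Δφ/2)+cosφ1·cosφ2·sin²(Δλ/2)=0.4513015067; c=2·atan2(√a, √(1-a))=1.473244692; dist=6371·c=9386.042 ≈ 9386.0 km; running total=18611.3 km
Leg 2 bearing: y=sinΔλ·cosφ2=0.07991715, x=cosφ1·sinφ2-sinφ1·cosφ2·cosΔλ=-0.99203179; θ=atan2(y, x)=175.3943° ≈ 175.4°
Leg 3: φ1=-1.2852133, φ2=-1.2228597, Δφ=0.0623536, Δλ=4.7900055 rad; a=sin²(Δφ/2)+cosφ1·cosφ2·sin²(Δλ/2)=0.0452746609; c=2·atan2(√a, √(1-a))=0.428835262; dist=6371·c=2732.109 ≈ 2732.1 km; running total=21343.4 km
Leg 3 bearing: y=sinΔλ·cosφ2=-0.33993229, x=cosφ1·sinφ2-sinφ1·cosφ2·cosΔλ=-0.23946921; θ=atan2(y, x)=-125.1632° <0 so +360° → 234.8368° ≈ 234.8°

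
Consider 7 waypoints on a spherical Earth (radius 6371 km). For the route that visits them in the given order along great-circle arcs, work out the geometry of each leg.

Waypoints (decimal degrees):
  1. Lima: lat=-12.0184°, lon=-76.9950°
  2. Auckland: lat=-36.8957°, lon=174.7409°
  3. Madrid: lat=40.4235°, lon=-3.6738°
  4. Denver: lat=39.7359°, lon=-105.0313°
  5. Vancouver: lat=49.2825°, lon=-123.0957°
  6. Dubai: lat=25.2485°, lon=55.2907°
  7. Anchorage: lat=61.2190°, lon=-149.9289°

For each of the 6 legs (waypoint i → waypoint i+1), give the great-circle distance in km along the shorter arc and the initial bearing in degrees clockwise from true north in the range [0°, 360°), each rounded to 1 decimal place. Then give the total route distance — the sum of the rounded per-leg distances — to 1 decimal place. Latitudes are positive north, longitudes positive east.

Leg 1: φ1=-0.2097607, φ2=-0.6439514, Δφ=-0.4341908, Δλ=4.3936203 rad; a=sin²(Δφ/2)+cosφ1·cosφ2·sin²(Δλ/2)=0.5600645647; c=2·atan2(√a, √(1-a))=1.691216280; dist=6371·c=10774.739 ≈ 10774.7 km; running total=10774.7 km
Leg 1 bearing: y=sinΔλ·cosφ2=-0.75944096, x=cosφ1·sinφ2-sinφ1·cosφ2·cosΔλ=-0.63938910; θ=atan2(y, x)=-130.0947° <0 so +360° → 229.9053° ≈ 229.9°
Leg 2: φ1=-0.6439514, φ2=0.7055232, Δφ=1.3494746, Δλ=-3.1139239 rad; a=sin²(Δφ/2)+cosφ1·cosφ2·sin²(Δλ/2)=0.9989360173; c=2·atan2(√a, √(1-a))=3.076343585; dist=6371·c=19599.385 ≈ 19599.4 km; running total=30374.1 km
Leg 2 bearing: y=sinΔλ·cosφ2=-0.02106073, x=cosφ1·sinφ2-sinφ1·cosφ2·cosΔλ=0.06170776; θ=atan2(y, x)=-18.8447° <0 so +360° → 341.1553° ≈ 341.2°
Leg 3: φ1=0.7055232, φ2=0.6935223, Δφ=-0.0120009, Δλ=-1.7690221 rad; a=sin²(Δφ/2)+cosφ1·cosφ2·sin²(Δλ/2)=0.3503881470; c=2·atan2(√a, √(1-a))=1.266917346; dist=6371·c=8071.530 ≈ 8071.5 km; running total=38445.6 km
Leg 3 bearing: y=sinΔλ·cosφ2=-0.75394026, x=cosφ1·sinφ2-sinφ1·cosφ2·cosΔλ=0.58484123; θ=atan2(y, x)=-52.1988° <0 so +360° → 307.8012° ≈ 307.8°
Leg 4: φ1=0.6935223, φ2=0.8601419, Δφ=0.1666196, Δλ=-0.3152833 rad; a=sin²(Δφ/2)+cosφ1·cosφ2·sin²(Δλ/2)=0.0192877831; c=2·atan2(√a, √(1-a))=0.278661665; dist=6371·c=1775.353 ≈ 1775.4 km; running total=40221.0 km
Leg 4 bearing: y=sinΔλ·cosφ2=-0.20227824, x=cosφ1·sinφ2-sinφ1·cosφ2·cosΔλ=0.18640433; θ=atan2(y, x)=-47.3387° <0 so +360° → 312.6613° ≈ 312.7°
Leg 5: φ1=0.8601419, φ2=0.4406695, Δφ=-0.4194724, Δλ=3.1134300 rad; a=sin²(Δφ/2)+cosφ1·cosφ2·sin²(Δλ/2)=0.6332414998; c=2·atan2(√a, √(1-a))=1.840538560; dist=6371·c=11726.071 ≈ 11726.1 km; running total=51947.1 km
Leg 5 bearing: y=sinΔλ·cosφ2=0.02546879, x=cosφ1·sinφ2-sinφ1·cosφ2·cosΔλ=0.96350306; θ=atan2(y, x)=1.5142° ≈ 1.5°
Leg 6: φ1=0.4406695, φ2=1.0684731, Δφ=0.6278037, Δλ=-3.5817577 rad; a=sin²(Δφ/2)+cosφ1·cosφ2·sin²(Δλ/2)=0.5100532826; c=2·atan2(√a, √(1-a))=1.590904247; dist=6371·c=10135.651 ≈ 10135.7 km; running total=62082.8 km
Leg 6 bearing: y=sinΔλ·cosφ2=0.20514601, x=cosφ1·sinφ2-sinφ1·cosφ2·cosΔλ=0.97852483; θ=atan2(y, x)=11.8405° ≈ 11.8°

Leg 1: dist=10774.7 km, bearing=229.9°
Leg 2: dist=19599.4 km, bearing=341.2°
Leg 3: dist=8071.5 km, bearing=307.8°
Leg 4: dist=1775.4 km, bearing=312.7°
Leg 5: dist=11726.1 km, bearing=1.5°
Leg 6: dist=10135.7 km, bearing=11.8°
Total: 62082.8 km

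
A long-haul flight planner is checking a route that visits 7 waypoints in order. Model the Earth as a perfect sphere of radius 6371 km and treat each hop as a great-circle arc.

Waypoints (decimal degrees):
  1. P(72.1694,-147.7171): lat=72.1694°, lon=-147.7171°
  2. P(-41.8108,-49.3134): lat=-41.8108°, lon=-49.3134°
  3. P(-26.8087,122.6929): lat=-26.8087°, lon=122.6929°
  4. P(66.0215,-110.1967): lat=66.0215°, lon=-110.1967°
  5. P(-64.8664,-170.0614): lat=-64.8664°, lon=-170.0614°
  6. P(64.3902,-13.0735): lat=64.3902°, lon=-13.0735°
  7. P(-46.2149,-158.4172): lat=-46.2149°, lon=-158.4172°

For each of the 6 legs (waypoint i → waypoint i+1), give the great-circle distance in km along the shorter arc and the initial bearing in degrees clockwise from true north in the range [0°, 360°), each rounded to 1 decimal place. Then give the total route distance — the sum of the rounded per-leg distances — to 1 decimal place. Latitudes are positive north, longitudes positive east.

Leg 1: dist=14668.1 km, bearing=97.8°
Leg 2: dist=12340.8 km, bearing=172.4°
Leg 3: dist=14357.4 km, bearing=24.7°
Leg 4: dist=15320.1 km, bearing=213.1°
Leg 5: dist=18923.4 km, bearing=82.3°
Leg 6: dist=17098.6 km, bearing=297.1°
Total: 92708.4 km

Leg 1: φ1=1.2595936, φ2=-0.7297361, Δφ=-1.9893298, Δλ=1.7174686 rad; a=sin²(Δφ/2)+cosφ1·cosφ2·sin²(Δλ/2)=0.8340024897; c=2·atan2(√a, √(1-a))=2.302320963; dist=6371·c=14668.087 ≈ 14668.1 km; running total=14668.1 km
Leg 1 bearing: y=sinΔλ·cosφ2=0.73734744, x=cosφ1·sinφ2-sinφ1·cosφ2·cosΔλ=-0.10043950; θ=atan2(y, x)=97.7569° ≈ 97.8°
Leg 2: φ1=-0.7297361, φ2=-0.4679001, Δφ=0.2618360, Δλ=3.0020763 rad; a=sin²(Δφ/2)+cosφ1·cosφ2·sin²(Δλ/2)=0.6790480064; c=2·atan2(√a, √(1-a))=1.937024202; dist=6371·c=12340.781 ≈ 12340.8 km; running total=27008.9 km
Leg 2 bearing: y=sinΔλ·cosφ2=0.12411722, x=cosφ1·sinφ2-sinφ1·cosφ2·cosΔλ=-0.92539838; θ=atan2(y, x)=172.3609° ≈ 172.4°
Leg 3: φ1=-0.4679001, φ2=1.1522926, Δφ=1.6201926, Δλ=-4.0646903 rad; a=sin²(Δφ/2)+cosφ1·cosφ2·sin²(Δλ/2)=0.8154669754; c=2·atan2(√a, √(1-a))=2.253552748; dist=6371·c=14357.385 ≈ 14357.4 km; running total=41366.3 km
Leg 3 bearing: y=sinΔλ·cosφ2=0.32408867, x=cosφ1·sinφ2-sinφ1·cosφ2·cosΔλ=0.70490346; θ=atan2(y, x)=24.6912° ≈ 24.7°
Leg 4: φ1=1.1522926, φ2=-1.1321323, Δφ=-2.2844248, Δλ=-1.0448361 rad; a=sin²(Δφ/2)+cosφ1·cosφ2·sin²(Δλ/2)=0.8702661628; c=2·atan2(√a, √(1-a))=2.404658467; dist=6371·c=15320.079 ≈ 15320.1 km; running total=56686.4 km
Leg 4 bearing: y=sinΔλ·cosφ2=-0.36732481, x=cosφ1·sinφ2-sinφ1·cosφ2·cosΔλ=-0.56274715; θ=atan2(y, x)=-146.8661° <0 so +360° → 213.1339° ≈ 213.1°
Leg 5: φ1=-1.1321323, φ2=1.1238210, Δφ=2.2559532, Δλ=2.7399557 rad; a=sin²(Δφ/2)+cosφ1·cosφ2·sin²(Δλ/2)=0.9926780778; c=2·atan2(√a, √(1-a))=2.970246658; dist=6371·c=18923.441 ≈ 18923.4 km; running total=75609.8 km
Leg 5 bearing: y=sinΔλ·cosφ2=0.16897364, x=cosφ1·sinφ2-sinφ1·cosφ2·cosΔλ=0.02282882; θ=atan2(y, x)=82.3058° ≈ 82.3°
Leg 6: φ1=1.1238210, φ2=-0.8066022, Δφ=-1.9304232, Δλ=-2.5367261 rad; a=sin²(Δφ/2)+cosφ1·cosφ2·sin²(Δλ/2)=0.9485206585; c=2·atan2(√a, √(1-a))=2.683825016; dist=6371·c=17098.649 ≈ 17098.6 km; running total=92708.4 km
Leg 6 bearing: y=sinΔλ·cosφ2=-0.39348206, x=cosφ1·sinφ2-sinφ1·cosφ2·cosΔλ=0.20121815; θ=atan2(y, x)=-62.9158° <0 so +360° → 297.0842° ≈ 297.1°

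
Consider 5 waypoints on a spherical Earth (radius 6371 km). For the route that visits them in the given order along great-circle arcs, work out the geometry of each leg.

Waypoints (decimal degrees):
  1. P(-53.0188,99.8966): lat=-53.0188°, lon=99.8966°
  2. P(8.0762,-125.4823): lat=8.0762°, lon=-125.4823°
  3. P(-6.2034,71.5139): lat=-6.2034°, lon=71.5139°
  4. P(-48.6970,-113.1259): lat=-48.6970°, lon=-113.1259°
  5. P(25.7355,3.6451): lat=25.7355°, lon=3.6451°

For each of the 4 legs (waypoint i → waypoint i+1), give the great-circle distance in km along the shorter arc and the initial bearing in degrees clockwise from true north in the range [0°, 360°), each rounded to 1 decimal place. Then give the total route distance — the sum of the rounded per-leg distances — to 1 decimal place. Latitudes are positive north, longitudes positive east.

Leg 1: dist=13570.7 km, bearing=123.8°
Leg 2: dist=18128.5 km, bearing=275.2°
Leg 3: dist=13893.7 km, bearing=176.3°
Leg 4: dist=14059.7 km, bearing=91.3°
Total: 59652.6 km

Leg 1: φ1=-0.9253526, φ2=0.1409563, Δφ=1.0663089, Δλ=-3.9336039 rad; a=sin²(Δφ/2)+cosφ1·cosφ2·sin²(Δλ/2)=0.7652886260; c=2·atan2(√a, √(1-a))=2.130077761; dist=6371·c=13570.725 ≈ 13570.7 km; running total=13570.7 km
Leg 1 bearing: y=sinΔλ·cosφ2=0.70470818, x=cosφ1·sinφ2-sinφ1·cosφ2·cosΔλ=-0.47103520; θ=atan2(y, x)=123.7592° ≈ 123.8°
Leg 2: φ1=0.1409563, φ2=-0.1082698, Δφ=-0.2492260, Δλ=3.4382323 rad; a=sin²(Δφ/2)+cosφ1·cosφ2·sin²(Δλ/2)=0.9782381828; c=2·atan2(√a, √(1-a))=2.845474203; dist=6371·c=18128.516 ≈ 18128.5 km; running total=31699.2 km
Leg 2 bearing: y=sinΔλ·cosφ2=-0.29059668, x=cosφ1·sinφ2-sinφ1·cosφ2·cosΔλ=0.02658062; θ=atan2(y, x)=-84.7737° <0 so +360° → 275.2263° ≈ 275.2°
Leg 3: φ1=-0.1082698, φ2=-0.8499230, Δφ=-0.7416532, Δλ=-3.2225724 rad; a=sin²(Δφ/2)+cosφ1·cosφ2·sin²(Δλ/2)=0.7864246020; c=2·atan2(√a, √(1-a))=2.180774054; dist=6371·c=13893.711 ≈ 13893.7 km; running total=45592.9 km
Leg 3 bearing: y=sinΔλ·cosφ2=0.05339158, x=cosφ1·sinφ2-sinφ1·cosφ2·cosΔλ=-0.81792000; θ=atan2(y, x)=176.2652° ≈ 176.3°
Leg 4: φ1=-0.8499230, φ2=0.4491692, Δφ=1.2990922, Δλ=2.0380384 rad; a=sin²(Δφ/2)+cosφ1·cosφ2·sin²(Δλ/2)=0.7970033169; c=2·atan2(√a, √(1-a))=2.206826588; dist=6371·c=14059.692 ≈ 14059.7 km; running total=59652.6 km
Leg 4 bearing: y=sinΔλ·cosφ2=0.80425406, x=cosφ1·sinφ2-sinφ1·cosφ2·cosΔλ=-0.01820803; θ=atan2(y, x)=91.2969° ≈ 91.3°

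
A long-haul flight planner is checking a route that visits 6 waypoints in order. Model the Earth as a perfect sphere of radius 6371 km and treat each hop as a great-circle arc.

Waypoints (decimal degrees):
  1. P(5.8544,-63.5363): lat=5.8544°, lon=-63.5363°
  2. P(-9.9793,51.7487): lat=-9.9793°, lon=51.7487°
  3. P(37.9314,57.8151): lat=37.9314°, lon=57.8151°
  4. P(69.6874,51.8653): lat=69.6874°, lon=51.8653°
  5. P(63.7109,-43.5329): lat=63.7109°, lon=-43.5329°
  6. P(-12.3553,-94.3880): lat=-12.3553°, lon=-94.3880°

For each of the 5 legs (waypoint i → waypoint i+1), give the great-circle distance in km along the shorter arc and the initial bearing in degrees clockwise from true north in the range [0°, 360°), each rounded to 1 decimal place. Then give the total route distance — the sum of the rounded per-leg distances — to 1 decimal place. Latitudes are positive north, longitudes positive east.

Leg 1: φ1=0.1021786, φ2=-0.1741716, Δφ=-0.2763502, Δλ=2.0121028 rad; a=sin²(Δφ/2)+cosφ1·cosφ2·sin²(Δλ/2)=0.7180704709; c=2·atan2(√a, √(1-a))=2.022102099; dist=6371·c=12882.812 ≈ 12882.8 km; running total=12882.8 km
Leg 1 bearing: y=sinΔλ·cosφ2=0.89051432, x=cosφ1·sinφ2-sinφ1·cosφ2·cosΔλ=-0.12948096; θ=atan2(y, x)=98.2728° ≈ 98.3°
Leg 2: φ1=-0.1741716, φ2=0.6620278, Δφ=0.8361995, Δλ=0.1058787 rad; a=sin²(Δφ/2)+cosφ1·cosφ2·sin²(Δλ/2)=0.1670310226; c=2·atan2(√a, √(1-a))=0.842045913; dist=6371·c=5364.675 ≈ 5364.7 km; running total=18247.5 km
Leg 2 bearing: y=sinΔλ·cosφ2=0.08335556, x=cosφ1·sinφ2-sinφ1·cosφ2·cosΔλ=0.74133561; θ=atan2(y, x)=6.4154° ≈ 6.4°
Leg 3: φ1=0.6620278, φ2=1.2162746, Δφ=0.5542468, Δλ=-0.1038436 rad; a=sin²(Δφ/2)+cosφ1·cosφ2·sin²(Δλ/2)=0.0755889289; c=2·atan2(√a, √(1-a))=0.557042962; dist=6371·c=3548.921 ≈ 3548.9 km; running total=21796.4 km
Leg 3 bearing: y=sinΔλ·cosφ2=-0.03598371, x=cosφ1·sinφ2-sinφ1·cosφ2·cosΔλ=0.52745250; θ=atan2(y, x)=-3.9028° <0 so +360° → 356.0972° ≈ 356.1°
Leg 4: φ1=1.2162746, φ2=1.1119650, Δφ=-0.1043096, Δλ=-1.6650127 rad; a=sin²(Δφ/2)+cosφ1·cosφ2·sin²(Δλ/2)=0.0868244831; c=2·atan2(√a, √(1-a))=0.598199290; dist=6371·c=3811.128 ≈ 3811.1 km; running total=25607.5 km
Leg 4 bearing: y=sinΔλ·cosφ2=-0.44093633, x=cosφ1·sinφ2-sinφ1·cosφ2·cosΔλ=0.35031289; θ=atan2(y, x)=-51.5337° <0 so +360° → 308.4663° ≈ 308.5°
Leg 5: φ1=1.1119650, φ2=-0.2156407, Δφ=-1.3276056, Δλ=-0.8875889 rad; a=sin²(Δφ/2)+cosφ1·cosφ2·sin²(Δλ/2)=0.4593608958; c=2·atan2(√a, √(1-a))=1.489428362; dist=6371·c=9489.148 ≈ 9489.1 km; running total=35096.6 km
Leg 5 bearing: y=sinΔλ·cosφ2=-0.75758977, x=cosφ1·sinφ2-sinφ1·cosφ2·cosΔλ=-0.64765082; θ=atan2(y, x)=-130.5266° <0 so +360° → 229.4734° ≈ 229.5°

Leg 1: dist=12882.8 km, bearing=98.3°
Leg 2: dist=5364.7 km, bearing=6.4°
Leg 3: dist=3548.9 km, bearing=356.1°
Leg 4: dist=3811.1 km, bearing=308.5°
Leg 5: dist=9489.1 km, bearing=229.5°
Total: 35096.6 km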